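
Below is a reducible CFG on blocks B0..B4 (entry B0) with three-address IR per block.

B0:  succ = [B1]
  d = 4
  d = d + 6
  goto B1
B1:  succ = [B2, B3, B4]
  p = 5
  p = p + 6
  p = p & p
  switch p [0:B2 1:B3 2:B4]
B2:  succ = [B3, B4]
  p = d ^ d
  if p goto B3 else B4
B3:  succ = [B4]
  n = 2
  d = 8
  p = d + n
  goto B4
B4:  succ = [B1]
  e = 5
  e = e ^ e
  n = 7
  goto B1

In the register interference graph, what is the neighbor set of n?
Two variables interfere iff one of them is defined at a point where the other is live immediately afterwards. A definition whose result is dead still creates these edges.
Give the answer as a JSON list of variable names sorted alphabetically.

Per-block:
  B0: def={d} ue=∅
  B1: def={p} ue=∅
  B2: def={p} ue={d}
  B3: def={d,n,p} ue=∅
  B4: def={e,n} ue=∅

Liveness:
  live B0: ∅→{d}
  live B1: {d}→{d}
  live B2: {d}→{d}
  live B3: ∅→{d}
  live B4: {d}→{d}

Conflict graph:
  d↔{e,n,p}
  e↔{d}
  n↔{d}
  p↔{d}

N(n) = ["d"]

Answer: ["d"]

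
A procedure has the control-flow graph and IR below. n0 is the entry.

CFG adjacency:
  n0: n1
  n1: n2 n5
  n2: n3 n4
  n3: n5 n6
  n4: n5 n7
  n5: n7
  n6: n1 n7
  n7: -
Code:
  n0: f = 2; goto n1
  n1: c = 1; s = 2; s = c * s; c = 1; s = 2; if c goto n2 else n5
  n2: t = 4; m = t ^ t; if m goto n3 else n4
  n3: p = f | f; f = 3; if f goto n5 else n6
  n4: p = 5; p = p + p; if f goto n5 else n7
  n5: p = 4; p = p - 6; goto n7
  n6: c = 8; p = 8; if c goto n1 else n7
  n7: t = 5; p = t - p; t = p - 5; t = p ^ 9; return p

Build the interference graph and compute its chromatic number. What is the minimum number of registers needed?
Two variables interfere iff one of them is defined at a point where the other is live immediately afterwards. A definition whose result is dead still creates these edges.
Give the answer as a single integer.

def/use:
  n0 def {f} use ∅
  n1 def {c,s} use ∅
  n2 def {m,t} use ∅
  n3 def {f,p} use {f}
  n4 def {p} use {f}
  n5 def {p} use ∅
  n6 def {c,p} use ∅
  n7 def {p,t} use {p}

Liveness:
  n0 li=∅ lo={f}
  n1 li={f} lo={f}
  n2 li={f} lo={f}
  n3 li={f} lo={f}
  n4 li={f} lo={p}
  n5 li=∅ lo={p}
  n6 li={f} lo={f,p}
  n7 li={p} lo=∅

Conflict graph:
  c: {f,p,s}
  f: {c,m,p,s,t}
  m: {f}
  p: {c,f,t}
  s: {c,f}
  t: {f,p}

Registers:
  {c,f,p} pairwise interfere (3-clique) ⇒ χ ≥ 3
  3-colouring: R0={f}  R1={c,m,t}  R2={p,s}
  χ = 3

Answer: 3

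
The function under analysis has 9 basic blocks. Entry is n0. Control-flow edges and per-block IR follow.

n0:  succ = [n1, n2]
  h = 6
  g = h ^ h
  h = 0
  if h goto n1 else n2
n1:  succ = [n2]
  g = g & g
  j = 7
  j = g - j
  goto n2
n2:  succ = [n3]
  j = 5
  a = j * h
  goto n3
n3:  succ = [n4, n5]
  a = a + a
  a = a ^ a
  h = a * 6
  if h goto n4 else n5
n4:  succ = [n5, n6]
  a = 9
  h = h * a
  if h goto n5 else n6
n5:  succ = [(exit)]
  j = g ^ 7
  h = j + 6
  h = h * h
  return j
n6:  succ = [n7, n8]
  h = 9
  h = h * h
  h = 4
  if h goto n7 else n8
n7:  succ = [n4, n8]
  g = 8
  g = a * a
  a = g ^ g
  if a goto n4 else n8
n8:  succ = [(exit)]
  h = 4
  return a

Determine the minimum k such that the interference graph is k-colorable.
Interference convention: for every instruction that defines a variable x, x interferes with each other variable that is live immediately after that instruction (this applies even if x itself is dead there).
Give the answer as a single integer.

Answer: 3

Working:
Block summaries:
  n0: {g,h} / ∅
  n1: {g,j} / {g}
  n2: {a,j} / {h}
  n3: {a,h} / {a}
  n4: {a,h} / {h}
  n5: {h,j} / {g}
  n6: {h} / ∅
  n7: {a,g} / {a}
  n8: {h} / {a}

Backward fixpoint:
  n0: in=∅ out={g,h}
  n1: in={g,h} out={g,h}
  n2: in={g,h} out={a,g}
  n3: in={a,g} out={g,h}
  n4: in={g,h} out={a,g}
  n5: in={g} out=∅
  n6: in={a} out={a,h}
  n7: in={a,h} out={a,g,h}
  n8: in={a} out=∅

Interference:
  a — {g,h}
  g — {a,h,j}
  h — {a,g,j}
  j — {g,h}

Chromatic number:
  {a,g,h} pairwise interfere (3-clique) ⇒ χ ≥ 3
  assign a→R2 g→R0 h→R1 j→R2 — no edge inside a register ⇒ χ ≤ 3
  χ = 3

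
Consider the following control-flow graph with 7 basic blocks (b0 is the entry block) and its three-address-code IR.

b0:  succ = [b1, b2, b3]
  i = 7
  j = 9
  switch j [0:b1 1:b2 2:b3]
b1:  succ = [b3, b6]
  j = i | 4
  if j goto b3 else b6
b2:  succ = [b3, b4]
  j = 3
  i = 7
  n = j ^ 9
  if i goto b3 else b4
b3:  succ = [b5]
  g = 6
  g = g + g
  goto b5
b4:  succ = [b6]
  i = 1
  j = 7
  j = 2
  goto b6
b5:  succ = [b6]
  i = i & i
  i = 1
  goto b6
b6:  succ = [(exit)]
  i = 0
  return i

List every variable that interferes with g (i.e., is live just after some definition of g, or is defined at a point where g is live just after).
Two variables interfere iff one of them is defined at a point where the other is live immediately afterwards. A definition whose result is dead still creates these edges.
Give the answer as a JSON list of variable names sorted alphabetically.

def/use:
  b0: {i,j} / ∅
  b1: {j} / {i}
  b2: {i,j,n} / ∅
  b3: {g} / ∅
  b4: {i,j} / ∅
  b5: {i} / {i}
  b6: {i} / ∅

Live sets:
  b0: in=∅ out={i}
  b1: in={i} out={i}
  b2: in=∅ out={i}
  b3: in={i} out={i}
  b4: in=∅ out=∅
  b5: in={i} out=∅
  b6: in=∅ out=∅

Interference:
  g: {i}
  i: {g,j,n}
  j: {i}
  n: {i}

N(g) = ["i"]

Answer: ["i"]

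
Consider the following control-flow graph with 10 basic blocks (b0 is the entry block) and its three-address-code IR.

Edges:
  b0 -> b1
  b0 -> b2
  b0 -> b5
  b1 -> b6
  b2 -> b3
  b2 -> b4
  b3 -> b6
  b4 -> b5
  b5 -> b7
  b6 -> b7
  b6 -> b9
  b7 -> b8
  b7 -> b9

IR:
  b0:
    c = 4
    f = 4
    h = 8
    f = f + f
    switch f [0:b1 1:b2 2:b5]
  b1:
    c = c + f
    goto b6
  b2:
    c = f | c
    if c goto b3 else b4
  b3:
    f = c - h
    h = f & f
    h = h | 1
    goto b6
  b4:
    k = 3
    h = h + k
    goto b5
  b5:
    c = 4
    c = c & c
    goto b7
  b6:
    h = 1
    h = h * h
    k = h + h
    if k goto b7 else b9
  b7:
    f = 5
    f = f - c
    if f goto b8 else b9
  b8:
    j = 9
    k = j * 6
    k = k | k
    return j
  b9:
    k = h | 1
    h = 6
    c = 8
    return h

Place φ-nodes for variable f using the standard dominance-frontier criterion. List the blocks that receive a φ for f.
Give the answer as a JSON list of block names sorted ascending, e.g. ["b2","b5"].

Answer: ["b6", "b7", "b9"]

Derivation:
idom tree: b1←b0 b2←b0 b3←b2 b4←b2 b5←b0 b6←b0 b7←b0 b8←b7 b9←b0
Join-block Dom:
  b5: preds {b0,b4}: {b0} ∩ {b0,b2,b4} = {b0}; idom=b0
  b6: preds {b1,b3}: {b0,b1} ∩ {b0,b2,b3} = {b0}; idom=b0
  b7: preds {b5,b6}: {b0,b5} ∩ {b0,b6} = {b0}; idom=b0
  b9: preds {b6,b7}: {b0,b6} ∩ {b0,b7} = {b0}; idom=b0

Frontier:
  join b5 pred b0: · stop@b0
  join b5 pred b4: b4→b2 stop@b0
  join b6 pred b1: b1 stop@b0
  join b6 pred b3: b3→b2 stop@b0
  join b7 pred b5: b5 stop@b0
  join b7 pred b6: b6 stop@b0
  join b9 pred b6: b6 stop@b0
  join b9 pred b7: b7 stop@b0
  b0 → ∅
  b1 → {b6}
  b2 → {b5,b6}
  b3 → {b6}
  b4 → {b5}
  b5 → {b7}
  b6 → {b7,b9}
  b7 → {b9}
  b8 → ∅
  b9 → ∅

φ for f: defs {b0,b3,b7}
  DF⁺ = {b6,b7,b9}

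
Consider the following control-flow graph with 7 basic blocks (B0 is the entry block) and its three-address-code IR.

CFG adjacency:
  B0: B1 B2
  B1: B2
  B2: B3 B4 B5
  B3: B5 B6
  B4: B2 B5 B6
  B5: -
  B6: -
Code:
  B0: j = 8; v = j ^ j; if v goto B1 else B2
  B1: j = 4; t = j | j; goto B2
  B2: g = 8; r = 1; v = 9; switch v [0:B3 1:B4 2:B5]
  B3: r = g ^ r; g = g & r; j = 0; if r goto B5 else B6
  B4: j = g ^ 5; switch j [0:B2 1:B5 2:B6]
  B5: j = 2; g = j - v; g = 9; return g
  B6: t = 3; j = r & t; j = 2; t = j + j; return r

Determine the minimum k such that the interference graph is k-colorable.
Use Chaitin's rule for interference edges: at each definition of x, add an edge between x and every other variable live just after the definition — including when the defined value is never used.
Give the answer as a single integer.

Answer: 3

Derivation:
Per-block:
  B0: def={j,v} ue=∅
  B1: def={j,t} ue=∅
  B2: def={g,r,v} ue=∅
  B3: def={g,j,r} ue={g,r}
  B4: def={j} ue={g}
  B5: def={g,j} ue={v}
  B6: def={j,t} ue={r}

Liveness:
  B0 li=∅ lo=∅
  B1 li=∅ lo=∅
  B2 li=∅ lo={g,r,v}
  B3 li={g,r,v} lo={r,v}
  B4 li={g,r,v} lo={r,v}
  B5 li={v} lo=∅
  B6 li={r} lo=∅

Interference:
  g — {r,v}
  j — {r,v}
  r — {g,j,t,v}
  t — {r}
  v — {g,j,r}

Registers:
  lower bound: {g,r,v} mutually conflict ⇒ χ ≥ 3
  3-colouring: r0={r}  r1={t,v}  r2={g,j}
  χ = 3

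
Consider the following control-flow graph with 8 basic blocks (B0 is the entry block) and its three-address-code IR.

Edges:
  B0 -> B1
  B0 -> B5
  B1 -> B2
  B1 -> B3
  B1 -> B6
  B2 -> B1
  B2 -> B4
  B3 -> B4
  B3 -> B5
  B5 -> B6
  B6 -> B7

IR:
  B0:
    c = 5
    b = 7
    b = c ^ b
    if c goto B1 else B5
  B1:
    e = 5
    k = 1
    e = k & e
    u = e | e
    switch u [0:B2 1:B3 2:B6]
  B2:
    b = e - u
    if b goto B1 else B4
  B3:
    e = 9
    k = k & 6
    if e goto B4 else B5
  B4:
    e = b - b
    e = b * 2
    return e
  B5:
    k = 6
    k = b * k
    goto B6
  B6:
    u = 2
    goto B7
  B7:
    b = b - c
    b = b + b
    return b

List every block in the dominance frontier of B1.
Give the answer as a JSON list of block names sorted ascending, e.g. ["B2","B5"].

idom tree: B1←B0 B2←B1 B3←B1 B4←B1 B5←B0 B6←B0 B7←B6
Dom at joins:
  B1: preds {B0,B2}: {B0} ∩ {B0,B1,B2} = {B0}; idom=B0
  B4: preds {B2,B3}: {B0,B1,B2} ∩ {B0,B1,B3} = {B0,B1}; idom=B1
  B5: preds {B0,B3}: {B0} ∩ {B0,B1,B3} = {B0}; idom=B0
  B6: preds {B1,B5}: {B0,B1} ∩ {B0,B5} = {B0}; idom=B0

DF walk-up:
  B1←B0: walk · to B0
  B1←B2: walk B2→B1 to B0
  B4←B2: walk B2 to B1
  B4←B3: walk B3 to B1
  B5←B0: walk · to B0
  B5←B3: walk B3→B1 to B0
  B6←B1: walk B1 to B0
  B6←B5: walk B5 to B0
  B0 → ∅
  B1 → {B1,B5,B6}
  B2 → {B1,B4}
  B3 → {B4,B5}
  B4 → ∅
  B5 → {B6}
  B6 → ∅
  B7 → ∅

DF(B1) = ["B1", "B5", "B6"]

Answer: ["B1", "B5", "B6"]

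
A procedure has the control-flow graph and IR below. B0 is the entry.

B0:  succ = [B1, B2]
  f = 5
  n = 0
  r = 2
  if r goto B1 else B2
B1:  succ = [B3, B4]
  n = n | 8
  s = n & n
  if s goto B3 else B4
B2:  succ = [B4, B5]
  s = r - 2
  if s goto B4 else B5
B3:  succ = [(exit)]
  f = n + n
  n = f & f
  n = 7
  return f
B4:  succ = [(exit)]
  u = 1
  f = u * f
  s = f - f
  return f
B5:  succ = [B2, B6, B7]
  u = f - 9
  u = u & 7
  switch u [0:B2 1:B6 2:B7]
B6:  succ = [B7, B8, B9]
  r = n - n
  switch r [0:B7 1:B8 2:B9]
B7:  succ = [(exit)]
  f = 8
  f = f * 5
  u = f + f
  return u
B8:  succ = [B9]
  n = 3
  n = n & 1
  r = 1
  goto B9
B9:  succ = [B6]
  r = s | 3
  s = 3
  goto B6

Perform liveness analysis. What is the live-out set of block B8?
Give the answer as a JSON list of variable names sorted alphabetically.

Answer: ["n", "s"]

Working:
Per-block:
  B0: def={f,n,r} ue=∅
  B1: def={n,s} ue={n}
  B2: def={s} ue={r}
  B3: def={f,n} ue={n}
  B4: def={f,s,u} ue={f}
  B5: def={u} ue={f}
  B6: def={r} ue={n}
  B7: def={f,u} ue=∅
  B8: def={n,r} ue=∅
  B9: def={r,s} ue={s}

Live sets:
  B0 li=∅ lo={f,n,r}
  B1 li={f,n} lo={f,n}
  B2 li={f,n,r} lo={f,n,r,s}
  B3 li={n} lo=∅
  B4 li={f} lo=∅
  B5 li={f,n,r,s} lo={f,n,r,s}
  B6 li={n,s} lo={n,s}
  B7 li=∅ lo=∅
  B8 li={s} lo={n,s}
  B9 li={n,s} lo={n,s}

live-out(B8) = ["n", "s"]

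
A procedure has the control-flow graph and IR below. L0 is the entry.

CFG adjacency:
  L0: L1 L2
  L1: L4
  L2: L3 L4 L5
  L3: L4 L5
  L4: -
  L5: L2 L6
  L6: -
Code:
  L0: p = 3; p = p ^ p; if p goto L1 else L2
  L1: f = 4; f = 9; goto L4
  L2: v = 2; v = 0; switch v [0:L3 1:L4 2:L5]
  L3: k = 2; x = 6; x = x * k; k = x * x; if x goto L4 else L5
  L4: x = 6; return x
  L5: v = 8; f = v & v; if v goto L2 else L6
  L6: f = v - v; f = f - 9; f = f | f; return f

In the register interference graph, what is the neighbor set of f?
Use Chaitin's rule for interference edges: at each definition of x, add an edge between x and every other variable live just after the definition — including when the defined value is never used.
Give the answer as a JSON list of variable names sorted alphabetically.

Answer: ["v"]

Working:
def/use:
  L0 def {p} use ∅
  L1 def {f} use ∅
  L2 def {v} use ∅
  L3 def {k,x} use ∅
  L4 def {x} use ∅
  L5 def {f,v} use ∅
  L6 def {f} use {v}

Live sets:
  L0 li=∅ lo=∅
  L1 li=∅ lo=∅
  L2 li=∅ lo=∅
  L3 li=∅ lo=∅
  L4 li=∅ lo=∅
  L5 li=∅ lo={v}
  L6 li={v} lo=∅

Conflict graph:
  f — {v}
  k — {x}
  p — ∅
  v — {f}
  x — {k}

N(f) = ["v"]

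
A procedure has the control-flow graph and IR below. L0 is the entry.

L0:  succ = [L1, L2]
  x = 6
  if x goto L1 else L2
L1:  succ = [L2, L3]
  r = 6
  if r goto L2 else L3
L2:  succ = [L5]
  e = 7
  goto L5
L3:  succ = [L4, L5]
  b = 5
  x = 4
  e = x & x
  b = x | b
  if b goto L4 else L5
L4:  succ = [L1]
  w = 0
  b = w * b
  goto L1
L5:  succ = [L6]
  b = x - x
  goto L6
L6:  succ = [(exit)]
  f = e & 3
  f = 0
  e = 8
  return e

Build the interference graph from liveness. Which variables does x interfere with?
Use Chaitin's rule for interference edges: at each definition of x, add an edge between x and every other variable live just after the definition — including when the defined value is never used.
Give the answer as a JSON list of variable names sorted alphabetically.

Answer: ["b", "e", "r", "w"]

Working:
Block summaries:
  L0 def {x} use ∅
  L1 def {r} use ∅
  L2 def {e} use ∅
  L3 def {b,e,x} use ∅
  L4 def {b,w} use {b}
  L5 def {b} use {x}
  L6 def {e,f} use {e}

Backward fixpoint:
  L0: in=∅ out={x}
  L1: in={x} out={x}
  L2: in={x} out={e,x}
  L3: in=∅ out={b,e,x}
  L4: in={b,x} out={x}
  L5: in={e,x} out={e}
  L6: in={e} out=∅

Interfere edges:
  b — {e,w,x}
  e — {b,x}
  f — ∅
  r — {x}
  w — {b,x}
  x — {b,e,r,w}

N(x) = ["b", "e", "r", "w"]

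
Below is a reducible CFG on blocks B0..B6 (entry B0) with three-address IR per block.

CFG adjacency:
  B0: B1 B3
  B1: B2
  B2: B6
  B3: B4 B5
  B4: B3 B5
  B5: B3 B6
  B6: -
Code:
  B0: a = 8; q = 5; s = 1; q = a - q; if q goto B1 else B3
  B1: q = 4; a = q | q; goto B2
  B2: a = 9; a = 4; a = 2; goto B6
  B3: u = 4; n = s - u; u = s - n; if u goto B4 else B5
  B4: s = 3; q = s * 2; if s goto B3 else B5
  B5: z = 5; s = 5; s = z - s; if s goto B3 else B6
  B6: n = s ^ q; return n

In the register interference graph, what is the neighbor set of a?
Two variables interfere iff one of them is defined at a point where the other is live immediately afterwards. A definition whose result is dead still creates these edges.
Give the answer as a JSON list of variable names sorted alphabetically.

Answer: ["q", "s"]

Working:
Block summaries:
  B0: def={a,q,s} ue=∅
  B1: def={a,q} ue=∅
  B2: def={a} ue=∅
  B3: def={n,u} ue={s}
  B4: def={q,s} ue=∅
  B5: def={s,z} ue=∅
  B6: def={n} ue={q,s}

Backward fixpoint:
  B0: in=∅ out={q,s}
  B1: in={s} out={q,s}
  B2: in={q,s} out={q,s}
  B3: in={q,s} out={q}
  B4: in=∅ out={q,s}
  B5: in={q} out={q,s}
  B6: in={q,s} out=∅

Interference:
  a↔{q,s}
  n↔{q,s}
  q↔{a,n,s,u,z}
  s↔{a,n,q,u,z}
  u↔{q,s}
  z↔{q,s}

N(a) = ["q", "s"]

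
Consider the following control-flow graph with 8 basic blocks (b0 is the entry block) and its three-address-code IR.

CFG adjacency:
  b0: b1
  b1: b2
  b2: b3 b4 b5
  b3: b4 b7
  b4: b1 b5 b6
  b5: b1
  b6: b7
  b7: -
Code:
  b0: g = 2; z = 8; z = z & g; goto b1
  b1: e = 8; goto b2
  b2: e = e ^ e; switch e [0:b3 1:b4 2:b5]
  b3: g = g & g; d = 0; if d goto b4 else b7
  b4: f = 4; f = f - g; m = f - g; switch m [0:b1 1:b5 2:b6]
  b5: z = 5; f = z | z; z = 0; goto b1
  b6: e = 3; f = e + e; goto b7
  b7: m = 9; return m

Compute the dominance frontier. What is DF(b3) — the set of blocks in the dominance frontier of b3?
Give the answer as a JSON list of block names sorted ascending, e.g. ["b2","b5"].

Answer: ["b4", "b7"]

Analysis:
idom tree: b1←b0 b2←b1 b3←b2 b4←b2 b5←b2 b6←b4 b7←b2
Dom at joins:
  b1: preds {b0,b4,b5}: {b0} ∩ {b0,b1,b2,b4} ∩ {b0,b1,b2,b5} = {b0}; idom=b0
  b4: preds {b2,b3}: {b0,b1,b2} ∩ {b0,b1,b2,b3} = {b0,b1,b2}; idom=b2
  b5: preds {b2,b4}: {b0,b1,b2} ∩ {b0,b1,b2,b4} = {b0,b1,b2}; idom=b2
  b7: preds {b3,b6}: {b0,b1,b2,b3} ∩ {b0,b1,b2,b4,b6} = {b0,b1,b2}; idom=b2

DF derivation:
  join b1 pred b0: · stop@b0
  join b1 pred b4: b4→b2→b1 stop@b0
  join b1 pred b5: b5→b2→b1 stop@b0
  join b4 pred b2: · stop@b2
  join b4 pred b3: b3 stop@b2
  join b5 pred b2: · stop@b2
  join b5 pred b4: b4 stop@b2
  join b7 pred b3: b3 stop@b2
  join b7 pred b6: b6→b4 stop@b2
  b0 → ∅
  b1 → {b1}
  b2 → {b1}
  b3 → {b4,b7}
  b4 → {b1,b5,b7}
  b5 → {b1}
  b6 → {b7}
  b7 → ∅

DF(b3) = ["b4", "b7"]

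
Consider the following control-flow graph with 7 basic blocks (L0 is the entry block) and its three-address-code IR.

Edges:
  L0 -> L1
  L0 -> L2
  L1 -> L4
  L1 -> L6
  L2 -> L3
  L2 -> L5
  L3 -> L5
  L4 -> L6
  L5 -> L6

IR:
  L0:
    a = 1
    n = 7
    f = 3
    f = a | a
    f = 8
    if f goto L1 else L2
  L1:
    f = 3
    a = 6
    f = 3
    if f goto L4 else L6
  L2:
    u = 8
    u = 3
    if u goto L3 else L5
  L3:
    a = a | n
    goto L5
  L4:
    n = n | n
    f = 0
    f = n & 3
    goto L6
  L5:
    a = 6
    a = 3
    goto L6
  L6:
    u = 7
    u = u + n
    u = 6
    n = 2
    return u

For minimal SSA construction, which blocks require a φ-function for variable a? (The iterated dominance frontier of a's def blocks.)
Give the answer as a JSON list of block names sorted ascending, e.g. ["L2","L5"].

Answer: ["L5", "L6"]

Working:
idom tree: L1←L0 L2←L0 L3←L2 L4←L1 L5←L2 L6←L0
Join-block Dom:
  L5: preds {L2,L3}: {L0,L2} ∩ {L0,L2,L3} = {L0,L2}; idom=L2
  L6: preds {L1,L4,L5}: {L0,L1} ∩ {L0,L1,L4} ∩ {L0,L2,L5} = {L0}; idom=L0

DF derivation:
  join L5 pred L2: · stop@L2
  join L5 pred L3: L3 stop@L2
  join L6 pred L1: L1 stop@L0
  join L6 pred L4: L4→L1 stop@L0
  join L6 pred L5: L5→L2 stop@L0
  DF(L0)=∅
  DF(L1)={L6}
  DF(L2)={L6}
  DF(L3)={L5}
  DF(L4)={L6}
  DF(L5)={L6}
  DF(L6)=∅

φ for a: defs {L0,L1,L3,L5}
  DF⁺ = {L5,L6}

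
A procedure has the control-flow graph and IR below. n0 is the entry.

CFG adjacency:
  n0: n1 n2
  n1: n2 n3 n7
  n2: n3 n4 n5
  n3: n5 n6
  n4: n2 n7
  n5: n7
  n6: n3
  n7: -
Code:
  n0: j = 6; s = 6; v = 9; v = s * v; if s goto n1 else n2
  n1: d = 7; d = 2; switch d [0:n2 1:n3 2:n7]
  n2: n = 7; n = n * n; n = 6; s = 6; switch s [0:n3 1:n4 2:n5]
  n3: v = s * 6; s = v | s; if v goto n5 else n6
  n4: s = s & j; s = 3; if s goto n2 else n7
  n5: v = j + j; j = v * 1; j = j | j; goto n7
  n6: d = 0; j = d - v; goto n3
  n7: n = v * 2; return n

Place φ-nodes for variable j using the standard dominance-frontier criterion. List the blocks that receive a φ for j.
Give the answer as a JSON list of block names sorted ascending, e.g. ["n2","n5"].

Answer: ["n3", "n5", "n7"]

Analysis:
idom tree: n1←n0 n2←n0 n3←n0 n4←n2 n5←n0 n6←n3 n7←n0
Dom at joins:
  n2: preds {n0,n1,n4}: {n0} ∩ {n0,n1} ∩ {n0,n2,n4} = {n0}; idom=n0
  n3: preds {n1,n2,n6}: {n0,n1} ∩ {n0,n2} ∩ {n0,n3,n6} = {n0}; idom=n0
  n5: preds {n2,n3}: {n0,n2} ∩ {n0,n3} = {n0}; idom=n0
  n7: preds {n1,n4,n5}: {n0,n1} ∩ {n0,n2,n4} ∩ {n0,n5} = {n0}; idom=n0

DF walk-up:
  join n2 pred n0: · stop@n0
  join n2 pred n1: n1 stop@n0
  join n2 pred n4: n4→n2 stop@n0
  join n3 pred n1: n1 stop@n0
  join n3 pred n2: n2 stop@n0
  join n3 pred n6: n6→n3 stop@n0
  join n5 pred n2: n2 stop@n0
  join n5 pred n3: n3 stop@n0
  join n7 pred n1: n1 stop@n0
  join n7 pred n4: n4→n2 stop@n0
  join n7 pred n5: n5 stop@n0
  n0 → ∅
  n1 → {n2,n3,n7}
  n2 → {n2,n3,n5,n7}
  n3 → {n3,n5}
  n4 → {n2,n7}
  n5 → {n7}
  n6 → {n3}
  n7 → ∅

φ for j: defs {n0,n5,n6}
  DF⁺ = {n3,n5,n7}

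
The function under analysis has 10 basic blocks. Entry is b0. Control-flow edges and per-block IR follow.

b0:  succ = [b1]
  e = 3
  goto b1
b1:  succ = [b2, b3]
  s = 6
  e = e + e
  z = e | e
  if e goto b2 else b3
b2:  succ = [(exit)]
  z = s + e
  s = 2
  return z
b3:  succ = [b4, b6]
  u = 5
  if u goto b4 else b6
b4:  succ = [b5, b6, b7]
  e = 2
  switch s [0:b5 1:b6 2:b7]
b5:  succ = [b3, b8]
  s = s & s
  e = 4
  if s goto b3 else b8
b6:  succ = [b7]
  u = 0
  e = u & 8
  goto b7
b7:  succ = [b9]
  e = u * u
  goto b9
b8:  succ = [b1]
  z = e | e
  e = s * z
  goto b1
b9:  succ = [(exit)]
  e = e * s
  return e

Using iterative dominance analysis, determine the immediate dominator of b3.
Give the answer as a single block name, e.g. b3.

idom tree: b1←b0 b2←b1 b3←b1 b4←b3 b5←b4 b6←b3 b7←b3 b8←b5 b9←b7
Join-block Dom:
  b1: preds {b0,b8}: {b0} ∩ {b0,b1,b3,b4,b5,b8} = {b0}; idom=b0
  b3: preds {b1,b5}: {b0,b1} ∩ {b0,b1,b3,b4,b5} = {b0,b1}; idom=b1
  b6: preds {b3,b4}: {b0,b1,b3} ∩ {b0,b1,b3,b4} = {b0,b1,b3}; idom=b3
  b7: preds {b4,b6}: {b0,b1,b3,b4} ∩ {b0,b1,b3,b6} = {b0,b1,b3}; idom=b3

idom(b3) = b1

Answer: b1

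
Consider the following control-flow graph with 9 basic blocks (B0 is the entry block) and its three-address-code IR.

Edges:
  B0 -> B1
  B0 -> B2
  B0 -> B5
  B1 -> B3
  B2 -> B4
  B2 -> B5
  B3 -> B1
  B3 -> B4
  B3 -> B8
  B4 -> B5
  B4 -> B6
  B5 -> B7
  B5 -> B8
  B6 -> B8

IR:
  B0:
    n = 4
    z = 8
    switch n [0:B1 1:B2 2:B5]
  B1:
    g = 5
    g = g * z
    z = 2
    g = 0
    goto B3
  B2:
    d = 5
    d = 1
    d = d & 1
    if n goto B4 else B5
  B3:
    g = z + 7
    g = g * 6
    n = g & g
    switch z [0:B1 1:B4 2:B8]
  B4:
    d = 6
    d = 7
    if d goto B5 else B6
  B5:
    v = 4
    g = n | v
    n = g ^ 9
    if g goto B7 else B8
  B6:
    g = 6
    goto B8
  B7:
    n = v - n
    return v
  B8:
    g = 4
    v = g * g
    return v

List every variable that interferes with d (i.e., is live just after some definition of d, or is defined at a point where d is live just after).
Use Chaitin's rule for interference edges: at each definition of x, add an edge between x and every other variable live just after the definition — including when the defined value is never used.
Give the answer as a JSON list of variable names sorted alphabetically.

Block summaries:
  B0 def {n,z} use ∅
  B1 def {g,z} use {z}
  B2 def {d} use {n}
  B3 def {g,n} use {z}
  B4 def {d} use ∅
  B5 def {g,n,v} use {n}
  B6 def {g} use ∅
  B7 def {n} use {n,v}
  B8 def {g,v} use ∅

Liveness:
  live B0: ∅→{n,z}
  live B1: {z}→{z}
  live B2: {n}→{n}
  live B3: {z}→{n,z}
  live B4: {n}→{n}
  live B5: {n}→{n,v}
  live B6: ∅→∅
  live B7: {n,v}→∅
  live B8: ∅→∅

Interfere edges:
  d↔{n}
  g↔{n,v,z}
  n↔{d,g,v,z}
  v↔{g,n}
  z↔{g,n}

N(d) = ["n"]

Answer: ["n"]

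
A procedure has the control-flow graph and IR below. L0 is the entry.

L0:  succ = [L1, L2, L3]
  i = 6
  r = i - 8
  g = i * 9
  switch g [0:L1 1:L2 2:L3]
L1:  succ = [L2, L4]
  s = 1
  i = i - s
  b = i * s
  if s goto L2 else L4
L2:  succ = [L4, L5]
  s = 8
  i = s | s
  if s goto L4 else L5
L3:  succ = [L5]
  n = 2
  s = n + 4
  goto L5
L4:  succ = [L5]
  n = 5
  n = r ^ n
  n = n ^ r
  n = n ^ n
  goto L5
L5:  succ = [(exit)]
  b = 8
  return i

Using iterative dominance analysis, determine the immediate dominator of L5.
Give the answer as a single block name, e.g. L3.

Answer: L0

Derivation:
idom tree: L1←L0 L2←L0 L3←L0 L4←L0 L5←L0
Join-block Dom:
  L2: preds {L0,L1}: {L0} ∩ {L0,L1} = {L0}; idom=L0
  L4: preds {L1,L2}: {L0,L1} ∩ {L0,L2} = {L0}; idom=L0
  L5: preds {L2,L3,L4}: {L0,L2} ∩ {L0,L3} ∩ {L0,L4} = {L0}; idom=L0

idom(L5) = L0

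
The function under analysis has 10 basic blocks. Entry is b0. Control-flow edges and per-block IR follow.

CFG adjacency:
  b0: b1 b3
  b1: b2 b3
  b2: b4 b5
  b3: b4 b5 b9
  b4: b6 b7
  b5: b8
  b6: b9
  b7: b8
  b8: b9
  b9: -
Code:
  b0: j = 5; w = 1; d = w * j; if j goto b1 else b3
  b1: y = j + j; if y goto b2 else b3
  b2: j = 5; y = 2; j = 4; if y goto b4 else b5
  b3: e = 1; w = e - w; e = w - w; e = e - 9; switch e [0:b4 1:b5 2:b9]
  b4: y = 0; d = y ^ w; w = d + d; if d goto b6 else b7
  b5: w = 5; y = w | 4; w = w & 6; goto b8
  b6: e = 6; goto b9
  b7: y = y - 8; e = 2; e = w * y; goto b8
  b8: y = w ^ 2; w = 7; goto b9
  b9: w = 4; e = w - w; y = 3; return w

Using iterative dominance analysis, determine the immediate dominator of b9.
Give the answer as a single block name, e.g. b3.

idom tree: b1←b0 b2←b1 b3←b0 b4←b0 b5←b0 b6←b4 b7←b4 b8←b0 b9←b0
Join-block Dom:
  b3: preds {b0,b1}: {b0} ∩ {b0,b1} = {b0}; idom=b0
  b4: preds {b2,b3}: {b0,b1,b2} ∩ {b0,b3} = {b0}; idom=b0
  b5: preds {b2,b3}: {b0,b1,b2} ∩ {b0,b3} = {b0}; idom=b0
  b8: preds {b5,b7}: {b0,b5} ∩ {b0,b4,b7} = {b0}; idom=b0
  b9: preds {b3,b6,b8}: {b0,b3} ∩ {b0,b4,b6} ∩ {b0,b8} = {b0}; idom=b0

idom(b9) = b0

Answer: b0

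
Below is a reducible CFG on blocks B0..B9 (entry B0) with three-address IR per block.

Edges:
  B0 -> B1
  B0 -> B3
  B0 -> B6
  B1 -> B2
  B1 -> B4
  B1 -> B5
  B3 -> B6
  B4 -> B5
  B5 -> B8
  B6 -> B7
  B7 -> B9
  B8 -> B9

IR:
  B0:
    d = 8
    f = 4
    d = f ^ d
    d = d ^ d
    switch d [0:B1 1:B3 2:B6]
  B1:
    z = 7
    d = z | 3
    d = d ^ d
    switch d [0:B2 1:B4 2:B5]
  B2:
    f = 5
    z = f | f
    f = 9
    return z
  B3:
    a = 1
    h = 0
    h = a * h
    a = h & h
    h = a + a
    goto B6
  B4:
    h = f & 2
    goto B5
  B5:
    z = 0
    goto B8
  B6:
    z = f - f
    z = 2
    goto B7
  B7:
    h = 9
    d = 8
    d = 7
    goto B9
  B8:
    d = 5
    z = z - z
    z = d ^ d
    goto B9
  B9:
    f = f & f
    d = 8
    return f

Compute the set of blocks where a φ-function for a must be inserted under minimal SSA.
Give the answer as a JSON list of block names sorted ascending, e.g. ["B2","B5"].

idom tree: B1←B0 B2←B1 B3←B0 B4←B1 B5←B1 B6←B0 B7←B6 B8←B5 B9←B0
Join-block Dom:
  B5: preds {B1,B4}: {B0,B1} ∩ {B0,B1,B4} = {B0,B1}; idom=B1
  B6: preds {B0,B3}: {B0} ∩ {B0,B3} = {B0}; idom=B0
  B9: preds {B7,B8}: {B0,B6,B7} ∩ {B0,B1,B5,B8} = {B0}; idom=B0

DF derivation:
  join B5 pred B1: · stop@B1
  join B5 pred B4: B4 stop@B1
  join B6 pred B0: · stop@B0
  join B6 pred B3: B3 stop@B0
  join B9 pred B7: B7→B6 stop@B0
  join B9 pred B8: B8→B5→B1 stop@B0
  B0: DF=∅
  B1: DF={B9}
  B2: DF=∅
  B3: DF={B6}
  B4: DF={B5}
  B5: DF={B9}
  B6: DF={B9}
  B7: DF={B9}
  B8: DF={B9}
  B9: DF=∅

φ for a: defs {B3}
  DF⁺ = {B6,B9}

Answer: ["B6", "B9"]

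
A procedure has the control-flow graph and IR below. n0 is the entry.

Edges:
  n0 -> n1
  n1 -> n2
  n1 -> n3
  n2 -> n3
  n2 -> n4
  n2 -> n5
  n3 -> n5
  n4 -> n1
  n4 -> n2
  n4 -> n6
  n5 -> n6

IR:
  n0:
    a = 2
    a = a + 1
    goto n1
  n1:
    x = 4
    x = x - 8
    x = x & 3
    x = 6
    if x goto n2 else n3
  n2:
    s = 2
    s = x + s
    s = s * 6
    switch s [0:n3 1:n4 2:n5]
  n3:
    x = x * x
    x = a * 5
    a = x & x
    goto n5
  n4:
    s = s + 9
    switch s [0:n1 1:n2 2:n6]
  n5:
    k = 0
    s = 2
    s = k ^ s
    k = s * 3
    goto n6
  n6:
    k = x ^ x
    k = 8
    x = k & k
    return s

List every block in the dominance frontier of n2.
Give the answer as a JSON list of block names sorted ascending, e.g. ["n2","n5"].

idom tree: n1←n0 n2←n1 n3←n1 n4←n2 n5←n1 n6←n1
Join-block Dom:
  n1: preds {n0,n4}: {n0} ∩ {n0,n1,n2,n4} = {n0}; idom=n0
  n2: preds {n1,n4}: {n0,n1} ∩ {n0,n1,n2,n4} = {n0,n1}; idom=n1
  n3: preds {n1,n2}: {n0,n1} ∩ {n0,n1,n2} = {n0,n1}; idom=n1
  n5: preds {n2,n3}: {n0,n1,n2} ∩ {n0,n1,n3} = {n0,n1}; idom=n1
  n6: preds {n4,n5}: {n0,n1,n2,n4} ∩ {n0,n1,n5} = {n0,n1}; idom=n1

DF walk-up:
  n1←n0: walk · to n0
  n1←n4: walk n4→n2→n1 to n0
  n2←n1: walk · to n1
  n2←n4: walk n4→n2 to n1
  n3←n1: walk · to n1
  n3←n2: walk n2 to n1
  n5←n2: walk n2 to n1
  n5←n3: walk n3 to n1
  n6←n4: walk n4→n2 to n1
  n6←n5: walk n5 to n1
  n0 → ∅
  n1 → {n1}
  n2 → {n1,n2,n3,n5,n6}
  n3 → {n5}
  n4 → {n1,n2,n6}
  n5 → {n6}
  n6 → ∅

DF(n2) = ["n1", "n2", "n3", "n5", "n6"]

Answer: ["n1", "n2", "n3", "n5", "n6"]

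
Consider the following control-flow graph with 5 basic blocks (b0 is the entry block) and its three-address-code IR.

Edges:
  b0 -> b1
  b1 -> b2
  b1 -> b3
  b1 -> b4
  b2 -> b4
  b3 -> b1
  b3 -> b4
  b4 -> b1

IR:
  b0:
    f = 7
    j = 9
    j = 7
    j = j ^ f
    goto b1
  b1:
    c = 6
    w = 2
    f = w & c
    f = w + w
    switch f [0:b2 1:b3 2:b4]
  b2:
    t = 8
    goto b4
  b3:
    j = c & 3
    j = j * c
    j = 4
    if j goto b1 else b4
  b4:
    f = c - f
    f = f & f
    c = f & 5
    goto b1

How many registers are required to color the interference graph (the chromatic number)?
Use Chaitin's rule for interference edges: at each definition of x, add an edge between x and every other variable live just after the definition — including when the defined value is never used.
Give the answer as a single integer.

Answer: 3

Derivation:
Block summaries:
  b0 def {f,j} use ∅
  b1 def {c,f,w} use ∅
  b2 def {t} use ∅
  b3 def {j} use {c}
  b4 def {c,f} use {c,f}

Live sets:
  live b0: ∅→∅
  live b1: ∅→{c,f}
  live b2: {c,f}→{c,f}
  live b3: {c,f}→{c,f}
  live b4: {c,f}→∅

Interference:
  c: {f,j,t,w}
  f: {c,j,t,w}
  j: {c,f}
  t: {c,f}
  w: {c,f}

Chromatic number:
  {c,f,j} pairwise interfere (3-clique) ⇒ χ ≥ 3
  3-colouring: c0={c}  c1={f}  c2={j,t,w}
  χ = 3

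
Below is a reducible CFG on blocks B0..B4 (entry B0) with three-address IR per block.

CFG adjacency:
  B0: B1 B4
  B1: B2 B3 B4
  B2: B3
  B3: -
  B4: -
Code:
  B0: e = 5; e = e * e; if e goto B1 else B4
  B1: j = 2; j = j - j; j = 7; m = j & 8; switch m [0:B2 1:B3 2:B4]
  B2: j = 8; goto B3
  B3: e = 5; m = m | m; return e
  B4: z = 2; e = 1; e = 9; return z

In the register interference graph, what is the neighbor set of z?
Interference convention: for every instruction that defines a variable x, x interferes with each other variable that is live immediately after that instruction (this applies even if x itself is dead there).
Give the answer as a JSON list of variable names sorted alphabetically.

Answer: ["e"]

Analysis:
def/use:
  B0: def={e} ue=∅
  B1: def={j,m} ue=∅
  B2: def={j} ue=∅
  B3: def={e,m} ue={m}
  B4: def={e,z} ue=∅

Live sets:
  B0 li=∅ lo=∅
  B1 li=∅ lo={m}
  B2 li={m} lo={m}
  B3 li={m} lo=∅
  B4 li=∅ lo=∅

Conflict graph:
  e↔{m,z}
  j↔{m}
  m↔{e,j}
  z↔{e}

N(z) = ["e"]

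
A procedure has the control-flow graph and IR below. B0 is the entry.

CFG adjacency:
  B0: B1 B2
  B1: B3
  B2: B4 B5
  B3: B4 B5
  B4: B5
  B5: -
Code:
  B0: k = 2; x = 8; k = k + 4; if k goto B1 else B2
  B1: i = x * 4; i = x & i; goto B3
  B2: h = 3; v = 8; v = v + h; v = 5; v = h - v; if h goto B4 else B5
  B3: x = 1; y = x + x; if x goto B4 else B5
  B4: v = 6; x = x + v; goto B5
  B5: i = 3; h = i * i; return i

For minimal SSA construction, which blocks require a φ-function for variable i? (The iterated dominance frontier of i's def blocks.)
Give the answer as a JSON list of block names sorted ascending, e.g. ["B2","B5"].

Answer: ["B4", "B5"]

Working:
idom tree: B1←B0 B2←B0 B3←B1 B4←B0 B5←B0
Join-block Dom:
  B4: preds {B2,B3}: {B0,B2} ∩ {B0,B1,B3} = {B0}; idom=B0
  B5: preds {B2,B3,B4}: {B0,B2} ∩ {B0,B1,B3} ∩ {B0,B4} = {B0}; idom=B0

Frontier:
  join B4 pred B2: B2 stop@B0
  join B4 pred B3: B3→B1 stop@B0
  join B5 pred B2: B2 stop@B0
  join B5 pred B3: B3→B1 stop@B0
  join B5 pred B4: B4 stop@B0
  DF(B0)=∅
  DF(B1)={B4,B5}
  DF(B2)={B4,B5}
  DF(B3)={B4,B5}
  DF(B4)={B5}
  DF(B5)=∅

φ for i: defs {B1,B5}
  DF⁺ = {B4,B5}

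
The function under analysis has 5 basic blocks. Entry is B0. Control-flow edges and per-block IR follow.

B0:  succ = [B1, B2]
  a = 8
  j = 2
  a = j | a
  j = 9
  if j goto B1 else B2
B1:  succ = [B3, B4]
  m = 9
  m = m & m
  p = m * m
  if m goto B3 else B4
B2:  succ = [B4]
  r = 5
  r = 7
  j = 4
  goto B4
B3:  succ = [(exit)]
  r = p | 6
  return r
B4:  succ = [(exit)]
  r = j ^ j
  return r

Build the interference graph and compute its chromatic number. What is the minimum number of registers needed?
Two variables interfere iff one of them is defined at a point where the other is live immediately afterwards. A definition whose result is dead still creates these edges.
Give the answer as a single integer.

Block summaries:
  B0: def={a,j} ue=∅
  B1: def={m,p} ue=∅
  B2: def={j,r} ue=∅
  B3: def={r} ue={p}
  B4: def={r} ue={j}

Live sets:
  B0 li=∅ lo={j}
  B1 li={j} lo={j,p}
  B2 li=∅ lo={j}
  B3 li={p} lo=∅
  B4 li={j} lo=∅

Interference:
  a↔{j}
  j↔{a,m,p}
  m↔{j,p}
  p↔{j,m}
  r↔∅

Colouring:
  {j,m,p} pairwise interfere (3-clique) ⇒ χ ≥ 3
  3-colouring: r0={j,r}  r1={a,m}  r2={p}
  χ = 3

Answer: 3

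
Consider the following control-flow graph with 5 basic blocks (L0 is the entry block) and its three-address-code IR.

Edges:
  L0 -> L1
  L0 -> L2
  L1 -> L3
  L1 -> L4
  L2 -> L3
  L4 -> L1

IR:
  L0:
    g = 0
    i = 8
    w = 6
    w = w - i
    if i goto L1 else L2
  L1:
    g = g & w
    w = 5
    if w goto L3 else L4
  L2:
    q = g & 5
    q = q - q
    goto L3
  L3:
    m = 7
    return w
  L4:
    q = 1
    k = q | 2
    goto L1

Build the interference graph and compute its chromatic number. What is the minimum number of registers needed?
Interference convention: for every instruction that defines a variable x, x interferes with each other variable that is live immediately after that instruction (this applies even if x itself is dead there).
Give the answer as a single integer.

Answer: 3

Derivation:
Block summaries:
  L0 def {g,i,w} use ∅
  L1 def {g,w} use {g,w}
  L2 def {q} use {g}
  L3 def {m} use {w}
  L4 def {k,q} use ∅

Liveness:
  L0: in=∅ out={g,w}
  L1: in={g,w} out={g,w}
  L2: in={g,w} out={w}
  L3: in={w} out=∅
  L4: in={g,w} out={g,w}

Interference:
  g — {i,k,q,w}
  i — {g,w}
  k — {g,w}
  m — {w}
  q — {g,w}
  w — {g,i,k,m,q}

Colouring:
  lower bound: {g,i,w} mutually conflict ⇒ χ ≥ 3
  3-colouring: r0={w}  r1={g,m}  r2={i,k,q}
  χ = 3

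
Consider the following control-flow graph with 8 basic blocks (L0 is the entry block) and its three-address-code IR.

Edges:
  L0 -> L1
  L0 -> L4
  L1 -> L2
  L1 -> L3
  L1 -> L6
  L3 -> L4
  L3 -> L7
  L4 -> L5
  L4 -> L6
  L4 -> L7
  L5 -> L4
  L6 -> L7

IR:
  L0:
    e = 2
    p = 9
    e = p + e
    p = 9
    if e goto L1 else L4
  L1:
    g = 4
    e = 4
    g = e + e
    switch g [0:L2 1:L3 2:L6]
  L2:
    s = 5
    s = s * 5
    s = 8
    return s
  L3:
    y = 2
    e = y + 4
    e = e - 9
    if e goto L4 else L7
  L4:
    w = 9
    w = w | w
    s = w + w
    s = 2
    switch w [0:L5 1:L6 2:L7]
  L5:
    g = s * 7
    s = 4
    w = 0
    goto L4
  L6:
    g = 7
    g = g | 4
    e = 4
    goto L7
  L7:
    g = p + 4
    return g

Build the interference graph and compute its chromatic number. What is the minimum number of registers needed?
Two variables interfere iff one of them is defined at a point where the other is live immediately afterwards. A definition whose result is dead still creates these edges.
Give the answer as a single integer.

def/use:
  L0 def {e,p} use ∅
  L1 def {e,g} use ∅
  L2 def {s} use ∅
  L3 def {e,y} use ∅
  L4 def {s,w} use ∅
  L5 def {g,s,w} use {s}
  L6 def {e,g} use ∅
  L7 def {g} use {p}

Backward fixpoint:
  L0: in=∅ out={p}
  L1: in={p} out={p}
  L2: in=∅ out=∅
  L3: in={p} out={p}
  L4: in={p} out={p,s}
  L5: in={p,s} out={p}
  L6: in={p} out={p}
  L7: in={p} out=∅

Conflict graph:
  e↔{p}
  g↔{p}
  p↔{e,g,s,w,y}
  s↔{p,w}
  w↔{p,s}
  y↔{p}

Chromatic number:
  {p,s,w} pairwise interfere (3-clique) ⇒ χ ≥ 3
  assign e→R1 g→R1 p→R0 s→R1 w→R2 y→R1 — no edge inside a register ⇒ χ ≤ 3
  χ = 3

Answer: 3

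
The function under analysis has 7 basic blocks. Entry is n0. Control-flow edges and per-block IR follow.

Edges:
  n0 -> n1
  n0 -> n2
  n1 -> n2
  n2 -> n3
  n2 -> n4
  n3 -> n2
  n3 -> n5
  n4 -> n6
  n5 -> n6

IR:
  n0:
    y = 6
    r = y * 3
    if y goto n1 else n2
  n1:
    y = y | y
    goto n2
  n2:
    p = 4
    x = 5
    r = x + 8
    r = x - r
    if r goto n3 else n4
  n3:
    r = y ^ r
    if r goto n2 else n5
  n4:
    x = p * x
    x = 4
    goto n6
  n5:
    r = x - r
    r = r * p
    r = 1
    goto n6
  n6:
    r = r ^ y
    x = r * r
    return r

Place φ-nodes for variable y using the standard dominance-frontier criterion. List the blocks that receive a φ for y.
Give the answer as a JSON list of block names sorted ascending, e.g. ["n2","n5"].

Answer: ["n2"]

Derivation:
idom tree: n1←n0 n2←n0 n3←n2 n4←n2 n5←n3 n6←n2
Join-block Dom:
  n2: preds {n0,n1,n3}: {n0} ∩ {n0,n1} ∩ {n0,n2,n3} = {n0}; idom=n0
  n6: preds {n4,n5}: {n0,n2,n4} ∩ {n0,n2,n3,n5} = {n0,n2}; idom=n2

Frontier:
  join n2 pred n0: · stop@n0
  join n2 pred n1: n1 stop@n0
  join n2 pred n3: n3→n2 stop@n0
  join n6 pred n4: n4 stop@n2
  join n6 pred n5: n5→n3 stop@n2
  n0: DF=∅
  n1: DF={n2}
  n2: DF={n2}
  n3: DF={n2,n6}
  n4: DF={n6}
  n5: DF={n6}
  n6: DF=∅

φ for y: defs {n0,n1}
  DF⁺ = {n2}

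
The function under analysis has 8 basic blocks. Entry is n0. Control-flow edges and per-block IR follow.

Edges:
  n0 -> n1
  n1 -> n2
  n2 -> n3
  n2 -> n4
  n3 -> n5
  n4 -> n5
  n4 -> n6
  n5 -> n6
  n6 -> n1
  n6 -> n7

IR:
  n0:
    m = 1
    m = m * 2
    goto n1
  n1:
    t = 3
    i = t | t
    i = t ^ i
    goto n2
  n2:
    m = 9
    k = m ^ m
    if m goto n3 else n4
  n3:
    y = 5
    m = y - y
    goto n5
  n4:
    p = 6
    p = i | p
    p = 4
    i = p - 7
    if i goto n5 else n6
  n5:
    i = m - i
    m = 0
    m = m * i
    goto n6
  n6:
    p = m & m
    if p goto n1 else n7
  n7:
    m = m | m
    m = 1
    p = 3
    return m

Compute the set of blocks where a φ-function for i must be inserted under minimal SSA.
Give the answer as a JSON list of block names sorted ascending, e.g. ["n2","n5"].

idom tree: n1←n0 n2←n1 n3←n2 n4←n2 n5←n2 n6←n2 n7←n6
Join-block Dom:
  n1: preds {n0,n6}: {n0} ∩ {n0,n1,n2,n6} = {n0}; idom=n0
  n5: preds {n3,n4}: {n0,n1,n2,n3} ∩ {n0,n1,n2,n4} = {n0,n1,n2}; idom=n2
  n6: preds {n4,n5}: {n0,n1,n2,n4} ∩ {n0,n1,n2,n5} = {n0,n1,n2}; idom=n2

Frontier:
  join n1 pred n0: · stop@n0
  join n1 pred n6: n6→n2→n1 stop@n0
  join n5 pred n3: n3 stop@n2
  join n5 pred n4: n4 stop@n2
  join n6 pred n4: n4 stop@n2
  join n6 pred n5: n5 stop@n2
  n0: DF=∅
  n1: DF={n1}
  n2: DF={n1}
  n3: DF={n5}
  n4: DF={n5,n6}
  n5: DF={n6}
  n6: DF={n1}
  n7: DF=∅

φ for i: defs {n1,n4,n5}
  DF⁺ = {n1,n5,n6}

Answer: ["n1", "n5", "n6"]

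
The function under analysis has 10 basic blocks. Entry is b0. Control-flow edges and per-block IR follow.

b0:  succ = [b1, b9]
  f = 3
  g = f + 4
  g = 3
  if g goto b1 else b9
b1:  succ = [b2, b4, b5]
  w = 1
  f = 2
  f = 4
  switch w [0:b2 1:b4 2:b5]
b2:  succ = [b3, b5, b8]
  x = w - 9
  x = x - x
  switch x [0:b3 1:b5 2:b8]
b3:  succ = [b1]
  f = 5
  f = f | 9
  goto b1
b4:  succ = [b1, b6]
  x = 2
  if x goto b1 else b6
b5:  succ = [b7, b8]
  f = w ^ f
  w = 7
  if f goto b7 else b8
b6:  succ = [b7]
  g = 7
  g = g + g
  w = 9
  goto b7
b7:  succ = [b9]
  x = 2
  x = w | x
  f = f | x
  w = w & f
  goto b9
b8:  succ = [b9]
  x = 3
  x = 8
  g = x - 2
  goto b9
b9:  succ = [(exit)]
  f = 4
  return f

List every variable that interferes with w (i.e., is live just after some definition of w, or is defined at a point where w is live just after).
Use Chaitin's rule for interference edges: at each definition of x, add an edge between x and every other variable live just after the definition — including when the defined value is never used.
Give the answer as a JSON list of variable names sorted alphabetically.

Per-block:
  b0 def {f,g} use ∅
  b1 def {f,w} use ∅
  b2 def {x} use {w}
  b3 def {f} use ∅
  b4 def {x} use ∅
  b5 def {f,w} use {f,w}
  b6 def {g,w} use ∅
  b7 def {f,w,x} use {f,w}
  b8 def {g,x} use ∅
  b9 def {f} use ∅

Backward fixpoint:
  live b0: ∅→∅
  live b1: ∅→{f,w}
  live b2: {f,w}→{f,w}
  live b3: ∅→∅
  live b4: {f}→{f}
  live b5: {f,w}→{f,w}
  live b6: {f}→{f,w}
  live b7: {f,w}→∅
  live b8: ∅→∅
  live b9: ∅→∅

Conflict graph:
  f: {g,w,x}
  g: {f}
  w: {f,x}
  x: {f,w}

N(w) = ["f", "x"]

Answer: ["f", "x"]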